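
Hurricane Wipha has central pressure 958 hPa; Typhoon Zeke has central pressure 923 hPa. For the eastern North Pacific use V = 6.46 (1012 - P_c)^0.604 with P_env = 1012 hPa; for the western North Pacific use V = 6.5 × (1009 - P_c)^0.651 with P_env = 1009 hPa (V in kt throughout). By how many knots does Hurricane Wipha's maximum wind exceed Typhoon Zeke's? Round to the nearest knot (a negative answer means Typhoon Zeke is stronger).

Hurricane Wipha: ΔP = 54; V ≈ 6.46 × 54^0.604 ≈ 71.88 kt.
Typhoon Zeke: ΔP = 86; V ≈ 6.5 × 86^0.651 ≈ 118.11 kt.
Difference ≈ 71.88 − 118.11 = -46.23 → -46 kt.

-46 kt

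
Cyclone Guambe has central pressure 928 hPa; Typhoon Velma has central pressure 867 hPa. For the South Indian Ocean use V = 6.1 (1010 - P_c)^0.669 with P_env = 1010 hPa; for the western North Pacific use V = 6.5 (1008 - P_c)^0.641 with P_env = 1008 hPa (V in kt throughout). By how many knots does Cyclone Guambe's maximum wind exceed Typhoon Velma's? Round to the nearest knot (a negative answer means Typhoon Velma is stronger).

Cyclone Guambe: ΔP = 82; V ≈ 6.1 × 82^0.669 ≈ 116.32 kt.
Typhoon Velma: ΔP = 141; V ≈ 6.5 × 141^0.641 ≈ 155.08 kt.
Difference ≈ 116.32 − 155.08 = -38.76 → -39 kt.

-39 kt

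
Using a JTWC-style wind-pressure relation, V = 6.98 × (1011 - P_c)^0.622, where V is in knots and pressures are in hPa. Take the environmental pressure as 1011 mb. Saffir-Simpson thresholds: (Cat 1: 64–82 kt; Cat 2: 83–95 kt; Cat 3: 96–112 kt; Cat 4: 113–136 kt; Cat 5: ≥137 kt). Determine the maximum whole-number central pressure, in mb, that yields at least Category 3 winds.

943 mb

Category 3 begins at V = 96 kt.
Required ΔP = (96/6.98)^(1/0.622) = 13.754^1.608 ≈ 67.65 mb.
P_c ≤ 1011 − 67.65 = 943.35, so the highest integer P_c is 943 mb.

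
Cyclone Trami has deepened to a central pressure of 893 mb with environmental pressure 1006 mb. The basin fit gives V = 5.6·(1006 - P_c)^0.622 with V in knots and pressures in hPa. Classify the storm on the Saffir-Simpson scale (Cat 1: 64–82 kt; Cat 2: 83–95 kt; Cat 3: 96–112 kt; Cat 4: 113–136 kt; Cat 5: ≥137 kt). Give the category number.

ΔP = 1006 − 893 = 113 mb.
V ≈ 5.6 × 113^0.622 = 5.6 × 18.92 ≈ 106 kt.
106 kt falls in the Category 3 band.

3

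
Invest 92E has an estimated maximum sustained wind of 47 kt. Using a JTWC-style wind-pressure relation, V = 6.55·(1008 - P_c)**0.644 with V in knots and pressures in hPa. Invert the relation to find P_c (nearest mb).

987 mb

ΔP = (V / 6.55)^(1/0.644) = (47/6.55)^1.553.
47/6.55 = 7.176; 7.176^1.553 ≈ 21.33 mb.
P_c = 1008 − 21.33 = 986.67 ≈ 987 mb.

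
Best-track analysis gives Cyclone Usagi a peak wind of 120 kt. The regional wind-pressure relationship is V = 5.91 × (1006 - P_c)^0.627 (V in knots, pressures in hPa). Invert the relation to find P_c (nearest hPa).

884 hPa

ΔP = (V / 5.91)^(1/0.627) = (120/5.91)^1.595.
120/5.91 = 20.305; 20.305^1.595 ≈ 121.75 hPa.
P_c = 1006 − 121.75 = 884.25 ≈ 884 hPa.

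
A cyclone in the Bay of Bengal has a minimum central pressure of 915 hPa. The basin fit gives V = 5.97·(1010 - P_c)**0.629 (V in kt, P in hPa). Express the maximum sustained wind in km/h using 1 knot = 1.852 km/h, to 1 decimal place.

193.9 km/h

ΔP = 1010 − 915 = 95 hPa.
V ≈ 5.97 × 95^0.629 = 5.97 × 17.538 ≈ 104.704 kt.
104.704 × 1.852 ≈ 193.91 km/h → 193.9 km/h.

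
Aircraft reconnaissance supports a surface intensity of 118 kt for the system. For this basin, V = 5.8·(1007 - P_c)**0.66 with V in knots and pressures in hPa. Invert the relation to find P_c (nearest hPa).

ΔP = (V / 5.8)^(1/0.66) = (118/5.8)^1.515.
118/5.8 = 20.345; 20.345^1.515 ≈ 96.05 hPa.
P_c = 1007 − 96.05 = 910.95 ≈ 911 hPa.

911 hPa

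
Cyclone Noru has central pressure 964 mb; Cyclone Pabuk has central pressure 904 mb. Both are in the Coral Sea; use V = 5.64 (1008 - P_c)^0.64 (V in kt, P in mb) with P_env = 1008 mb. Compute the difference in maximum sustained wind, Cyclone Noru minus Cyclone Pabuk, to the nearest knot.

-47 kt

Cyclone Noru: ΔP = 44; V ≈ 5.64 × 44^0.64 ≈ 63.55 kt.
Cyclone Pabuk: ΔP = 104; V ≈ 5.64 × 104^0.64 ≈ 110.20 kt.
Difference ≈ 63.55 − 110.20 = -46.65 → -47 kt.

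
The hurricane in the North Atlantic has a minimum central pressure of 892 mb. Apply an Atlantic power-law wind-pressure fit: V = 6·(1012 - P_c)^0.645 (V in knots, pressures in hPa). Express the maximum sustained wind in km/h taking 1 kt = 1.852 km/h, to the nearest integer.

244 km/h

ΔP = 1012 − 892 = 120 mb.
V ≈ 6 × 120^0.645 = 6 × 21.932 ≈ 131.590 kt.
131.590 × 1.852 ≈ 243.70 km/h → 244 km/h.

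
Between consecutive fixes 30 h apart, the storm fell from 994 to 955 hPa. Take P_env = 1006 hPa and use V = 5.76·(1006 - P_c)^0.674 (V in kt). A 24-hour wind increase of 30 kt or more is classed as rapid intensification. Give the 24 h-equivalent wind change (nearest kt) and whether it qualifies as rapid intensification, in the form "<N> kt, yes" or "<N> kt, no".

41 kt, yes

V₁: ΔP = 12, V ≈ 5.76 × 12^0.674 ≈ 30.75 kt.
V₂: ΔP = 51, V ≈ 5.76 × 51^0.674 ≈ 81.53 kt.
ΔV over 30 h = 50.78 kt → 24 h equivalent = 50.78 × 24/30 ≈ 40.62 kt.
41 kt ≥ 30 kt ⇒ rapid intensification.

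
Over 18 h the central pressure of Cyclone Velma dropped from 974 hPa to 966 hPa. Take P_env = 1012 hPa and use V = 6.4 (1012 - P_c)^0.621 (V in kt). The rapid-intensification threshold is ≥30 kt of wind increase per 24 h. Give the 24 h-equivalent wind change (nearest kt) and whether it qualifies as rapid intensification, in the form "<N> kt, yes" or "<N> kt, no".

10 kt, no

V₁: ΔP = 38, V ≈ 6.4 × 38^0.621 ≈ 61.27 kt.
V₂: ΔP = 46, V ≈ 6.4 × 46^0.621 ≈ 68.98 kt.
ΔV over 18 h = 7.71 kt → 24 h equivalent = 7.71 × 24/18 ≈ 10.28 kt.
10 kt < 30 kt ⇒ not rapid intensification.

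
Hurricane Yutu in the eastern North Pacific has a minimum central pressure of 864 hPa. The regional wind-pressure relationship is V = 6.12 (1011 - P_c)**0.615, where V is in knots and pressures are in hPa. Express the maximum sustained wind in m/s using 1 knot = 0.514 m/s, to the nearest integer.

68 m/s

ΔP = 1011 − 864 = 147 hPa.
V ≈ 6.12 × 147^0.615 = 6.12 × 21.523 ≈ 131.720 kt.
131.720 × 0.514 ≈ 67.70 m/s → 68 m/s.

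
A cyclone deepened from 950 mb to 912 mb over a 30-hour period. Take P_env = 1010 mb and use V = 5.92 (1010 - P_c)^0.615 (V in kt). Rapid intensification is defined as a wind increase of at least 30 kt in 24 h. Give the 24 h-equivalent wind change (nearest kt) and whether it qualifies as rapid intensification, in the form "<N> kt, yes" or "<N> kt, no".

21 kt, no

V₁: ΔP = 60, V ≈ 5.92 × 60^0.615 ≈ 73.43 kt.
V₂: ΔP = 98, V ≈ 5.92 × 98^0.615 ≈ 99.29 kt.
ΔV over 30 h = 25.86 kt → 24 h equivalent = 25.86 × 24/30 ≈ 20.69 kt.
21 kt < 30 kt ⇒ not rapid intensification.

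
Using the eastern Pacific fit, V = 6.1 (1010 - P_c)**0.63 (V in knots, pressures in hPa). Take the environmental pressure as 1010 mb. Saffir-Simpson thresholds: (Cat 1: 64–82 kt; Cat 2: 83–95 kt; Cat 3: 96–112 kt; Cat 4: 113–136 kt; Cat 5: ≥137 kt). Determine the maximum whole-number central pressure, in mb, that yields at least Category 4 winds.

907 mb

Category 4 begins at V = 113 kt.
Required ΔP = (113/6.1)^(1/0.63) = 18.525^1.587 ≈ 102.87 mb.
P_c ≤ 1010 − 102.87 = 907.13, so the highest integer P_c is 907 mb.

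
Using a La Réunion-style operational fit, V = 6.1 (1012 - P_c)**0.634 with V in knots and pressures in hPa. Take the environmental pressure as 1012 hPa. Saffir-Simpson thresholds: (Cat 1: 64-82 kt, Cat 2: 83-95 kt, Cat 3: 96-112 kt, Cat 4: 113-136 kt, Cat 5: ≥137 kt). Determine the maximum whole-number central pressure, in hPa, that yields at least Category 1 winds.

Category 1 begins at V = 64 kt.
Required ΔP = (64/6.1)^(1/0.634) = 10.492^1.577 ≈ 40.75 hPa.
P_c ≤ 1012 − 40.75 = 971.25, so the highest integer P_c is 971 hPa.

971 hPa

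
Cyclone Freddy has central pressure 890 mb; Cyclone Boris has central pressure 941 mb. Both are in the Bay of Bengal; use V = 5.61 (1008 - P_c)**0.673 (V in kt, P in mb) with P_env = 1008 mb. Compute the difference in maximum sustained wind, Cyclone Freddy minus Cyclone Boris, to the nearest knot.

Cyclone Freddy: ΔP = 118; V ≈ 5.61 × 118^0.673 ≈ 139.10 kt.
Cyclone Boris: ΔP = 67; V ≈ 5.61 × 67^0.673 ≈ 95.04 kt.
Difference ≈ 139.10 − 95.04 = 44.06 → 44 kt.

44 kt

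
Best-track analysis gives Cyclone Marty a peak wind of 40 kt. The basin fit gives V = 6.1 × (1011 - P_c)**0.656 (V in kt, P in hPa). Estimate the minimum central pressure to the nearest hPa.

993 hPa

ΔP = (V / 6.1)^(1/0.656) = (40/6.1)^1.524.
40/6.1 = 6.557; 6.557^1.524 ≈ 17.58 hPa.
P_c = 1011 − 17.58 = 993.42 ≈ 993 hPa.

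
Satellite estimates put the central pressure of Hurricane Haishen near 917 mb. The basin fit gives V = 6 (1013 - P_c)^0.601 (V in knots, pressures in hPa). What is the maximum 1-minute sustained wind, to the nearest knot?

93 kt

ΔP = 1013 − 917 = 96 mb.
96^0.601 ≈ 15.536.
V ≈ 6 × 15.536 ≈ 93.2 kt.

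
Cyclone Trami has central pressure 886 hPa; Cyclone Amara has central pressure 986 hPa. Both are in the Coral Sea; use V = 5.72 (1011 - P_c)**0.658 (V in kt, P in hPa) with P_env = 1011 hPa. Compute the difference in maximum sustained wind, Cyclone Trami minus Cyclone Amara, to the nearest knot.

Cyclone Trami: ΔP = 125; V ≈ 5.72 × 125^0.658 ≈ 137.14 kt.
Cyclone Amara: ΔP = 25; V ≈ 5.72 × 25^0.658 ≈ 47.56 kt.
Difference ≈ 137.14 − 47.56 = 89.58 → 90 kt.

90 kt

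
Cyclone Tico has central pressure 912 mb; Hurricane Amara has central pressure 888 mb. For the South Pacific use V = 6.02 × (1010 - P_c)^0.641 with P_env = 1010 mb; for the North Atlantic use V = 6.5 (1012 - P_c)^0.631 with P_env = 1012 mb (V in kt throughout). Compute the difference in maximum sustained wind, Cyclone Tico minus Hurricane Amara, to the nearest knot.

-22 kt

Cyclone Tico: ΔP = 98; V ≈ 6.02 × 98^0.641 ≈ 113.76 kt.
Hurricane Amara: ΔP = 124; V ≈ 6.5 × 124^0.631 ≈ 136.10 kt.
Difference ≈ 113.76 − 136.10 = -22.34 → -22 kt.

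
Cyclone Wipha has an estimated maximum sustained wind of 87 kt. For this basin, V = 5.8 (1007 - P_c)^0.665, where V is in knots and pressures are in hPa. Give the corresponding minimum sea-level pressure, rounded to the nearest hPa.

ΔP = (V / 5.8)^(1/0.665) = (87/5.8)^1.504.
87/5.8 = 15.000; 15.000^1.504 ≈ 58.69 hPa.
P_c = 1007 − 58.69 = 948.31 ≈ 948 hPa.

948 hPa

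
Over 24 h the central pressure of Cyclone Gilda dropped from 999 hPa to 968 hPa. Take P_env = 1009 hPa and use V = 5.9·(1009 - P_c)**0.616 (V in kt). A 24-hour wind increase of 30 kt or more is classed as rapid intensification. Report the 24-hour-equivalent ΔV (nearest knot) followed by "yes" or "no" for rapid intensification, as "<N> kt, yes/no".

V₁: ΔP = 10, V ≈ 5.9 × 10^0.616 ≈ 24.37 kt.
V₂: ΔP = 41, V ≈ 5.9 × 41^0.616 ≈ 58.12 kt.
ΔV over 24 h = 33.75 kt → 24 h equivalent = 33.75 × 24/24 ≈ 33.75 kt.
34 kt ≥ 30 kt ⇒ rapid intensification.

34 kt, yes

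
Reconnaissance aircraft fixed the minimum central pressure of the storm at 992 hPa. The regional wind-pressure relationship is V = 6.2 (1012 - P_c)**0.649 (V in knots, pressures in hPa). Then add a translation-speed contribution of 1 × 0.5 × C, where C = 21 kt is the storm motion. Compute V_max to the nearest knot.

54 kt

ΔP = 1012 − 992 = 20 hPa.
20^0.649 ≈ 6.988.
V ≈ 6.2 × 6.988 ≈ 43.3 kt.
Translation term: 1 × 0.5 × 21 = 10.5 kt.
Corrected V ≈ 53.8 kt → 54 kt.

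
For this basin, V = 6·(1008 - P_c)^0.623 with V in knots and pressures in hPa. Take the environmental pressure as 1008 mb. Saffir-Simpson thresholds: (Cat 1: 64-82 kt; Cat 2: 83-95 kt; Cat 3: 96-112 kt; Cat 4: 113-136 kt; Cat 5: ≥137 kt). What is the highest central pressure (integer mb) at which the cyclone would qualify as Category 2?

Category 2 begins at V = 83 kt.
Required ΔP = (83/6)^(1/0.623) = 13.833^1.605 ≈ 67.82 mb.
P_c ≤ 1008 − 67.82 = 940.18, so the highest integer P_c is 940 mb.

940 mb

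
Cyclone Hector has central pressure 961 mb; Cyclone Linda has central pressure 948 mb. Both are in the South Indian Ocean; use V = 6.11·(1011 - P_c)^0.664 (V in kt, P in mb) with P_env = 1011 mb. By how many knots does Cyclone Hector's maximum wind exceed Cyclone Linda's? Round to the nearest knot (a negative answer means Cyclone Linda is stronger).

-14 kt

Cyclone Hector: ΔP = 50; V ≈ 6.11 × 50^0.664 ≈ 82.06 kt.
Cyclone Linda: ΔP = 63; V ≈ 6.11 × 63^0.664 ≈ 95.68 kt.
Difference ≈ 82.06 − 95.68 = -13.62 → -14 kt.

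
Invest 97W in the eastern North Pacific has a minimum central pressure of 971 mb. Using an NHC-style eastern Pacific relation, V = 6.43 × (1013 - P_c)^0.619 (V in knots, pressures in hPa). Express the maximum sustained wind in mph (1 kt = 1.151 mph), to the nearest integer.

ΔP = 1013 − 971 = 42 mb.
V ≈ 6.43 × 42^0.619 = 6.43 × 10.111 ≈ 65.013 kt.
65.013 × 1.151 ≈ 74.83 mph → 75 mph.

75 mph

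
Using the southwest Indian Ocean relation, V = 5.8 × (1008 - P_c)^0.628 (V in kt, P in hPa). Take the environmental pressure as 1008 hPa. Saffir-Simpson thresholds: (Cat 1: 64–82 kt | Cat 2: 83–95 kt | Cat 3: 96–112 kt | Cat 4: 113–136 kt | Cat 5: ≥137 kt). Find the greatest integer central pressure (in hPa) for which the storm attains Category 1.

Category 1 begins at V = 64 kt.
Required ΔP = (64/5.8)^(1/0.628) = 11.034^1.592 ≈ 45.75 hPa.
P_c ≤ 1008 − 45.75 = 962.25, so the highest integer P_c is 962 hPa.

962 hPa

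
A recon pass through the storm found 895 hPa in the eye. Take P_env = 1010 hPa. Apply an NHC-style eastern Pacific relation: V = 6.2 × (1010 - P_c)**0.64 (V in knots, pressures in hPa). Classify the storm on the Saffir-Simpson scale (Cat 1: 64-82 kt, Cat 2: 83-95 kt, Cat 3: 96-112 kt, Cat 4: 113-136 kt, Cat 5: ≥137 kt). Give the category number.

4

ΔP = 1010 − 895 = 115 hPa.
V ≈ 6.2 × 115^0.64 = 6.2 × 20.84 ≈ 129 kt.
129 kt falls in the Category 4 band.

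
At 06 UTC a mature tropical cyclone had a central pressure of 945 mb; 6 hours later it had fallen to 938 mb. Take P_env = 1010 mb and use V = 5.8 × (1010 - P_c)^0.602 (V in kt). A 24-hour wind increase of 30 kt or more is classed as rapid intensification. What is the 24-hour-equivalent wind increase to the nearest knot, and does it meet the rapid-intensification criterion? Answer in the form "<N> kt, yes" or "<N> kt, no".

V₁: ΔP = 65, V ≈ 5.8 × 65^0.602 ≈ 71.58 kt.
V₂: ΔP = 72, V ≈ 5.8 × 72^0.602 ≈ 76.13 kt.
ΔV over 6 h = 4.55 kt → 24 h equivalent = 4.55 × 24/6 ≈ 18.20 kt.
18 kt < 30 kt ⇒ not rapid intensification.

18 kt, no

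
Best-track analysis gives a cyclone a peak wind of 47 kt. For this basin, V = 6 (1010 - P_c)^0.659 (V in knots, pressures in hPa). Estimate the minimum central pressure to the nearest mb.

ΔP = (V / 6)^(1/0.659) = (47/6)^1.517.
47/6 = 7.833; 7.833^1.517 ≈ 22.73 mb.
P_c = 1010 − 22.73 = 987.27 ≈ 987 mb.

987 mb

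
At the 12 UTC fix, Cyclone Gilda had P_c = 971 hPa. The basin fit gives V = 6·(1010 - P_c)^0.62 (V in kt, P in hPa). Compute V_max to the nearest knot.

ΔP = 1010 − 971 = 39 hPa.
39^0.62 ≈ 9.693.
V ≈ 6 × 9.693 ≈ 58.2 kt.

58 kt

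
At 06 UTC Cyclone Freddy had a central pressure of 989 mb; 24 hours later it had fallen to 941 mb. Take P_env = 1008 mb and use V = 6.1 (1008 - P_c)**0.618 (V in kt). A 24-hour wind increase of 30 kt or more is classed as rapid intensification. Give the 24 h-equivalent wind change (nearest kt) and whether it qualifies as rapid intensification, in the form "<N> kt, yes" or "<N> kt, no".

V₁: ΔP = 19, V ≈ 6.1 × 19^0.618 ≈ 37.64 kt.
V₂: ΔP = 67, V ≈ 6.1 × 67^0.618 ≈ 82.01 kt.
ΔV over 24 h = 44.37 kt → 24 h equivalent = 44.37 × 24/24 ≈ 44.37 kt.
44 kt ≥ 30 kt ⇒ rapid intensification.

44 kt, yes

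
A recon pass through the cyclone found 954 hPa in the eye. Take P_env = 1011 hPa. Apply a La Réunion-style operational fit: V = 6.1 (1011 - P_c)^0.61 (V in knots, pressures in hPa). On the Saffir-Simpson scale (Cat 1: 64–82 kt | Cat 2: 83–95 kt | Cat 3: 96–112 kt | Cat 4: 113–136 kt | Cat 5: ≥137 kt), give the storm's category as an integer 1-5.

1

ΔP = 1011 − 954 = 57 hPa.
V ≈ 6.1 × 57^0.61 = 6.1 × 11.78 ≈ 72 kt.
72 kt falls in the Category 1 band.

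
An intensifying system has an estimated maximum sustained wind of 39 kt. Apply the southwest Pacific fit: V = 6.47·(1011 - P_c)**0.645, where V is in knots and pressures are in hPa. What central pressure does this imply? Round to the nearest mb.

995 mb

ΔP = (V / 6.47)^(1/0.645) = (39/6.47)^1.550.
39/6.47 = 6.028; 6.028^1.550 ≈ 16.20 mb.
P_c = 1011 − 16.20 = 994.80 ≈ 995 mb.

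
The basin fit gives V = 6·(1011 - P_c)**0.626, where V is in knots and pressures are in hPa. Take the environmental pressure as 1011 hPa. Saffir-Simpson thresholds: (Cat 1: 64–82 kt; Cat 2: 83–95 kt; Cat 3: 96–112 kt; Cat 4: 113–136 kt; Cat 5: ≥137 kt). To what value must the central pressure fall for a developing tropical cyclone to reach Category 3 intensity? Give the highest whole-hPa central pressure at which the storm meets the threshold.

927 hPa

Category 3 begins at V = 96 kt.
Required ΔP = (96/6)^(1/0.626) = 16.000^1.597 ≈ 83.85 hPa.
P_c ≤ 1011 − 83.85 = 927.15, so the highest integer P_c is 927 hPa.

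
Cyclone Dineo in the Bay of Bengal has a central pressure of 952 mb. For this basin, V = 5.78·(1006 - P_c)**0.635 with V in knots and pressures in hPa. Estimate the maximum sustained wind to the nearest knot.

73 kt

ΔP = 1006 − 952 = 54 mb.
54^0.635 ≈ 12.591.
V ≈ 5.78 × 12.591 ≈ 72.8 kt.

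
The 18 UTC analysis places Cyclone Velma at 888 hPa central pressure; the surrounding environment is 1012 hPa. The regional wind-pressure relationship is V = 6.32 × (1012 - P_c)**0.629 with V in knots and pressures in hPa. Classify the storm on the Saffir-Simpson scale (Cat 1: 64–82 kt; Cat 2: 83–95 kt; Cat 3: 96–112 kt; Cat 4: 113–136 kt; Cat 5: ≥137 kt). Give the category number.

4

ΔP = 1012 − 888 = 124 hPa.
V ≈ 6.32 × 124^0.629 = 6.32 × 20.74 ≈ 131 kt.
131 kt falls in the Category 4 band.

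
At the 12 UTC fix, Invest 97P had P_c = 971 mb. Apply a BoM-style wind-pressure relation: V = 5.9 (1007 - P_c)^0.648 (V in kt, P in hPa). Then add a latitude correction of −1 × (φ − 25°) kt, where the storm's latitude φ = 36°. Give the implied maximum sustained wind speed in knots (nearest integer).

49 kt

ΔP = 1007 − 971 = 36 mb.
36^0.648 ≈ 10.197.
V ≈ 5.9 × 10.197 ≈ 60.2 kt.
Latitude correction: −1 × (36 − 25) = -11 kt.
Corrected V ≈ 49.2 kt → 49 kt.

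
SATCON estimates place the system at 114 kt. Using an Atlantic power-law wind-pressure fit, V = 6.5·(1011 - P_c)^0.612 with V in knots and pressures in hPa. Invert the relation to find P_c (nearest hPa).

903 hPa

ΔP = (V / 6.5)^(1/0.612) = (114/6.5)^1.634.
114/6.5 = 17.538; 17.538^1.634 ≈ 107.81 hPa.
P_c = 1011 − 107.81 = 903.19 ≈ 903 hPa.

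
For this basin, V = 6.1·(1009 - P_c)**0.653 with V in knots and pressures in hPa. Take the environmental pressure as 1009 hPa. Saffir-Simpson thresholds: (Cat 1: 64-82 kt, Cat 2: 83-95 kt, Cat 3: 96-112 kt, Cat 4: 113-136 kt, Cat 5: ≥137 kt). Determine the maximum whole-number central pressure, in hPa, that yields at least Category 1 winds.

Category 1 begins at V = 64 kt.
Required ΔP = (64/6.1)^(1/0.653) = 10.492^1.531 ≈ 36.59 hPa.
P_c ≤ 1009 − 36.59 = 972.41, so the highest integer P_c is 972 hPa.

972 hPa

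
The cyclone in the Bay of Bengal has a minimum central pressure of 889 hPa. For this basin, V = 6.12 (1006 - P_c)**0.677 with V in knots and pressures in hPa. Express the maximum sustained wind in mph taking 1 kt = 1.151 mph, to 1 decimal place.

177.0 mph

ΔP = 1006 − 889 = 117 hPa.
V ≈ 6.12 × 117^0.677 = 6.12 × 25.128 ≈ 153.785 kt.
153.785 × 1.151 ≈ 177.01 mph → 177.0 mph.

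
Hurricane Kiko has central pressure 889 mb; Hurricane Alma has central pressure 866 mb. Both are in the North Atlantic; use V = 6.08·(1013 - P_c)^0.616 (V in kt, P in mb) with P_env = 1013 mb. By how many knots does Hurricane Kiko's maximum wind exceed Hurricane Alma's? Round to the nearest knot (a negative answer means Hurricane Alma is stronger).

-13 kt

Hurricane Kiko: ΔP = 124; V ≈ 6.08 × 124^0.616 ≈ 118.43 kt.
Hurricane Alma: ΔP = 147; V ≈ 6.08 × 147^0.616 ≈ 131.51 kt.
Difference ≈ 118.43 − 131.51 = -13.08 → -13 kt.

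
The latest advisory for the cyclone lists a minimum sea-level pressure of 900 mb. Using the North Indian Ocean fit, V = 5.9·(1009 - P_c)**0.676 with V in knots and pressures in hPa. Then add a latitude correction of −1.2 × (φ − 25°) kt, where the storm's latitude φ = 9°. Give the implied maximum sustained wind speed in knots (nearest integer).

ΔP = 1009 − 900 = 109 mb.
109^0.676 ≈ 23.840.
V ≈ 5.9 × 23.840 ≈ 140.7 kt.
Latitude correction: −1.2 × (9 − 25) = 19.2 kt.
Corrected V ≈ 159.9 kt → 160 kt.

160 kt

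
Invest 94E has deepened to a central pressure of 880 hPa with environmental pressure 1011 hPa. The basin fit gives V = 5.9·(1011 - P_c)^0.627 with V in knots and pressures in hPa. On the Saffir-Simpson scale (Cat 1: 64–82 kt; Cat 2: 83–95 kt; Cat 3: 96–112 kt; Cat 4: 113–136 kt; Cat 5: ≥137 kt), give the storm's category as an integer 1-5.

ΔP = 1011 − 880 = 131 hPa.
V ≈ 5.9 × 131^0.627 = 5.9 × 21.26 ≈ 125 kt.
125 kt falls in the Category 4 band.

4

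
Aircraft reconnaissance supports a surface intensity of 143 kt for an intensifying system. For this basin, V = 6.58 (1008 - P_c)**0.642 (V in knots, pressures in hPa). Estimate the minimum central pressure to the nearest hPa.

ΔP = (V / 6.58)^(1/0.642) = (143/6.58)^1.558.
143/6.58 = 21.733; 21.733^1.558 ≈ 120.98 hPa.
P_c = 1008 − 120.98 = 887.02 ≈ 887 hPa.

887 hPa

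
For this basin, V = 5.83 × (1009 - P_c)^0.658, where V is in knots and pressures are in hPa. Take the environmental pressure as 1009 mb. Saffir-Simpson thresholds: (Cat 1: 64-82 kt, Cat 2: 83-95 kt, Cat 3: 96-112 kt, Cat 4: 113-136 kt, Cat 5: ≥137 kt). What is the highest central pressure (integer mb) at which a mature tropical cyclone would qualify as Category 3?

938 mb

Category 3 begins at V = 96 kt.
Required ΔP = (96/5.83)^(1/0.658) = 16.467^1.520 ≈ 70.62 mb.
P_c ≤ 1009 − 70.62 = 938.38, so the highest integer P_c is 938 mb.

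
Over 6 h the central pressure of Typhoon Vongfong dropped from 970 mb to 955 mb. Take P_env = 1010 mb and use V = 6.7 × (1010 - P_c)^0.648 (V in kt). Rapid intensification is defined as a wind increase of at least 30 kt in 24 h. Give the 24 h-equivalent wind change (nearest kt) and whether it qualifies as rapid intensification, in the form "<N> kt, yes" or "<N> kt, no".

V₁: ΔP = 40, V ≈ 6.7 × 40^0.648 ≈ 73.15 kt.
V₂: ΔP = 55, V ≈ 6.7 × 55^0.648 ≈ 89.91 kt.
ΔV over 6 h = 16.76 kt → 24 h equivalent = 16.76 × 24/6 ≈ 67.04 kt.
67 kt ≥ 30 kt ⇒ rapid intensification.

67 kt, yes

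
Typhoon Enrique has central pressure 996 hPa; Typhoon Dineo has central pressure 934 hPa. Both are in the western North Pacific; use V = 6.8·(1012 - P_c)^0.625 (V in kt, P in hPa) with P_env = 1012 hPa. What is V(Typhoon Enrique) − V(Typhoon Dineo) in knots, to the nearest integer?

Typhoon Enrique: ΔP = 16; V ≈ 6.8 × 16^0.625 ≈ 38.47 kt.
Typhoon Dineo: ΔP = 78; V ≈ 6.8 × 78^0.625 ≈ 103.53 kt.
Difference ≈ 38.47 − 103.53 = -65.06 → -65 kt.

-65 kt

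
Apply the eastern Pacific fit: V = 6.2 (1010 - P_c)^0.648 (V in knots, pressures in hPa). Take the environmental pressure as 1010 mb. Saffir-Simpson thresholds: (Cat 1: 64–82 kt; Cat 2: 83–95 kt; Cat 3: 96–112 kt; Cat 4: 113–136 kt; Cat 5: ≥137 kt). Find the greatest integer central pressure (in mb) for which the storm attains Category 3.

941 mb

Category 3 begins at V = 96 kt.
Required ΔP = (96/6.2)^(1/0.648) = 15.484^1.543 ≈ 68.59 mb.
P_c ≤ 1010 − 68.59 = 941.41, so the highest integer P_c is 941 mb.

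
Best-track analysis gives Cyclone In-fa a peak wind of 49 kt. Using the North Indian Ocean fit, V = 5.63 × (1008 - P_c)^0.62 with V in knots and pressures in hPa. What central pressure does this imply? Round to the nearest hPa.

ΔP = (V / 5.63)^(1/0.62) = (49/5.63)^1.613.
49/5.63 = 8.703; 8.703^1.613 ≈ 32.78 hPa.
P_c = 1008 − 32.78 = 975.22 ≈ 975 hPa.

975 hPa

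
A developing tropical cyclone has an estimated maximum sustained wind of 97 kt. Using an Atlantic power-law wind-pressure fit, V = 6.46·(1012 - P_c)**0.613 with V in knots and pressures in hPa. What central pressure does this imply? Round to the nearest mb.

ΔP = (V / 6.46)^(1/0.613) = (97/6.46)^1.631.
97/6.46 = 15.015; 15.015^1.631 ≈ 83.05 mb.
P_c = 1012 − 83.05 = 928.95 ≈ 929 mb.

929 mb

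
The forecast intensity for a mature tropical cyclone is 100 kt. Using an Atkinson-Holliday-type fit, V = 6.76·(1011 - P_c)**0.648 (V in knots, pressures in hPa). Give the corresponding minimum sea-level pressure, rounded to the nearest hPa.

ΔP = (V / 6.76)^(1/0.648) = (100/6.76)^1.543.
100/6.76 = 14.793; 14.793^1.543 ≈ 63.92 hPa.
P_c = 1011 − 63.92 = 947.08 ≈ 947 hPa.

947 hPa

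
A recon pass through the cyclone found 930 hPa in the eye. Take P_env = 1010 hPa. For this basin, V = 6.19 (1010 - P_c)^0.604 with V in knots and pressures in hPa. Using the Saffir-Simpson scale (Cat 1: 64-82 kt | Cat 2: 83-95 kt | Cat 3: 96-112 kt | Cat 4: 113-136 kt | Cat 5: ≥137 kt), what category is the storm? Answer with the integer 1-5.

2

ΔP = 1010 − 930 = 80 hPa.
V ≈ 6.19 × 80^0.604 = 6.19 × 14.11 ≈ 87 kt.
87 kt falls in the Category 2 band.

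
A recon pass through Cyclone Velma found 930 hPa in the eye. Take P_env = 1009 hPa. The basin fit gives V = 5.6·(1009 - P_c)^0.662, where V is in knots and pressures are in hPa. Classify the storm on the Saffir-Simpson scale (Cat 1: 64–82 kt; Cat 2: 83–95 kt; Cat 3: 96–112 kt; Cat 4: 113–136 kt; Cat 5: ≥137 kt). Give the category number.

ΔP = 1009 − 930 = 79 hPa.
V ≈ 5.6 × 79^0.662 = 5.6 × 18.04 ≈ 101 kt.
101 kt falls in the Category 3 band.

3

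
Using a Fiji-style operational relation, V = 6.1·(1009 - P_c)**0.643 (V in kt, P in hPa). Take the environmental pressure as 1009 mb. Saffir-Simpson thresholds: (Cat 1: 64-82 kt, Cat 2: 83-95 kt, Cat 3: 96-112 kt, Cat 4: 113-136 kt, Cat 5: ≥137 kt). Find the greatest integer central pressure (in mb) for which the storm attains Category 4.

Category 4 begins at V = 113 kt.
Required ΔP = (113/6.1)^(1/0.643) = 18.525^1.555 ≈ 93.67 mb.
P_c ≤ 1009 − 93.67 = 915.33, so the highest integer P_c is 915 mb.

915 mb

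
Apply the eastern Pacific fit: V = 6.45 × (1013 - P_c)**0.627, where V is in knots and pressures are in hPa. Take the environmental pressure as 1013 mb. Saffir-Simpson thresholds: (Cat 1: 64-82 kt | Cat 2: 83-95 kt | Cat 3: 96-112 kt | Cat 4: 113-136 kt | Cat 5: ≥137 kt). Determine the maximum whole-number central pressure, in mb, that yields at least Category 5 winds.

Category 5 begins at V = 137 kt.
Required ΔP = (137/6.45)^(1/0.627) = 21.240^1.595 ≈ 130.82 mb.
P_c ≤ 1013 − 130.82 = 882.18, so the highest integer P_c is 882 mb.

882 mb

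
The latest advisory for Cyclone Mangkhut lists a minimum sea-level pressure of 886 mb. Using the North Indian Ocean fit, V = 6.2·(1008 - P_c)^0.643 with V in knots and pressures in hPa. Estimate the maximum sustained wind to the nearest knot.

ΔP = 1008 − 886 = 122 mb.
122^0.643 ≈ 21.955.
V ≈ 6.2 × 21.955 ≈ 136.1 kt.

136 kt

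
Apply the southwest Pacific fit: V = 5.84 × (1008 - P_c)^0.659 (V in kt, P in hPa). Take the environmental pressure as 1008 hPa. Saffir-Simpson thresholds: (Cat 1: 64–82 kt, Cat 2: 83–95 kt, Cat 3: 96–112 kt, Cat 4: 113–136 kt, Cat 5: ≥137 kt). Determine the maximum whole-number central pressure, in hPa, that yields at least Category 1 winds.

Category 1 begins at V = 64 kt.
Required ΔP = (64/5.84)^(1/0.659) = 10.959^1.517 ≈ 37.83 hPa.
P_c ≤ 1008 − 37.83 = 970.17, so the highest integer P_c is 970 hPa.

970 hPa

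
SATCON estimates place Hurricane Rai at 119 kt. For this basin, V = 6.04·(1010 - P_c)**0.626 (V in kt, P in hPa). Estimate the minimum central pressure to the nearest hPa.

893 hPa

ΔP = (V / 6.04)^(1/0.626) = (119/6.04)^1.597.
119/6.04 = 19.702; 19.702^1.597 ≈ 116.93 hPa.
P_c = 1010 − 116.93 = 893.07 ≈ 893 hPa.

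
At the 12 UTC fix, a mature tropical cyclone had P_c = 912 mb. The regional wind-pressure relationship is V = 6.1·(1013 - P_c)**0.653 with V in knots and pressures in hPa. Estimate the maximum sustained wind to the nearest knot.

124 kt

ΔP = 1013 − 912 = 101 mb.
101^0.653 ≈ 20.362.
V ≈ 6.1 × 20.362 ≈ 124.2 kt.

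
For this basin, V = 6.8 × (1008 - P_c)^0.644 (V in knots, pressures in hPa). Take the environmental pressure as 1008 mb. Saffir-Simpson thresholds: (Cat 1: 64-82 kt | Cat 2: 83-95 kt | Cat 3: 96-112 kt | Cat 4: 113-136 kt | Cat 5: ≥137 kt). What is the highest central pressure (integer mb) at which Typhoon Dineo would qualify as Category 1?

Category 1 begins at V = 64 kt.
Required ΔP = (64/6.8)^(1/0.644) = 9.412^1.553 ≈ 32.50 mb.
P_c ≤ 1008 − 32.50 = 975.50, so the highest integer P_c is 975 mb.

975 mb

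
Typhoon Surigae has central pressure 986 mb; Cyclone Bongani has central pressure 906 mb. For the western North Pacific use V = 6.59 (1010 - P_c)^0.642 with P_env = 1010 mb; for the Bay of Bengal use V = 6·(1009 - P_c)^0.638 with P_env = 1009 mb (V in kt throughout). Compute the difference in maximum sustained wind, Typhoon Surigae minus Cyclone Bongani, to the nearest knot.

-65 kt

Typhoon Surigae: ΔP = 24; V ≈ 6.59 × 24^0.642 ≈ 50.70 kt.
Cyclone Bongani: ΔP = 103; V ≈ 6 × 103^0.638 ≈ 115.44 kt.
Difference ≈ 50.70 − 115.44 = -64.74 → -65 kt.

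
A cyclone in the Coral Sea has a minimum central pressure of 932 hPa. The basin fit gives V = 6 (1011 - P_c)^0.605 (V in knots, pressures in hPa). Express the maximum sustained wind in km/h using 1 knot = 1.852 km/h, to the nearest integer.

ΔP = 1011 − 932 = 79 hPa.
V ≈ 6 × 79^0.605 = 6 × 14.063 ≈ 84.375 kt.
84.375 × 1.852 ≈ 156.26 km/h → 156 km/h.

156 km/h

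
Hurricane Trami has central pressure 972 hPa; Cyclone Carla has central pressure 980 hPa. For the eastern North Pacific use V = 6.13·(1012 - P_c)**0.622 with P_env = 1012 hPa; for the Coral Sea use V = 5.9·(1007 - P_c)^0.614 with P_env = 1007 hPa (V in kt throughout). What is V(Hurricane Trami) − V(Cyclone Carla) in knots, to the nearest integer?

16 kt

Hurricane Trami: ΔP = 40; V ≈ 6.13 × 40^0.622 ≈ 60.81 kt.
Cyclone Carla: ΔP = 27; V ≈ 5.9 × 27^0.614 ≈ 44.64 kt.
Difference ≈ 60.81 − 44.64 = 16.17 → 16 kt.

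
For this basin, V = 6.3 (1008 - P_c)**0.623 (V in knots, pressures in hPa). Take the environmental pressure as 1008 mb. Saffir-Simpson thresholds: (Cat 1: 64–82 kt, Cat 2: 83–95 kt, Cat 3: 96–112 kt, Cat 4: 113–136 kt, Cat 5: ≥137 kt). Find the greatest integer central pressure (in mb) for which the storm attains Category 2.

Category 2 begins at V = 83 kt.
Required ΔP = (83/6.3)^(1/0.623) = 13.175^1.605 ≈ 62.71 mb.
P_c ≤ 1008 − 62.71 = 945.29, so the highest integer P_c is 945 mb.

945 mb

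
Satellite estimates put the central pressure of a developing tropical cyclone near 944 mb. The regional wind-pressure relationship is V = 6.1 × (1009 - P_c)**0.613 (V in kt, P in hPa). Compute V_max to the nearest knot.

79 kt

ΔP = 1009 − 944 = 65 mb.
65^0.613 ≈ 12.922.
V ≈ 6.1 × 12.922 ≈ 78.8 kt.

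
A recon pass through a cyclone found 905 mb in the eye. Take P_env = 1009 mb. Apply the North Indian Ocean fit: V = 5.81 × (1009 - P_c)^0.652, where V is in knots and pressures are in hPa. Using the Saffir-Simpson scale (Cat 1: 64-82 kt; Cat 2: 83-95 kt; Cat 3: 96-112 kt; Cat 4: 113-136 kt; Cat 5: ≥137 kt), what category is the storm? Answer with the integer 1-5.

4

ΔP = 1009 − 905 = 104 mb.
V ≈ 5.81 × 104^0.652 = 5.81 × 20.66 ≈ 120 kt.
120 kt falls in the Category 4 band.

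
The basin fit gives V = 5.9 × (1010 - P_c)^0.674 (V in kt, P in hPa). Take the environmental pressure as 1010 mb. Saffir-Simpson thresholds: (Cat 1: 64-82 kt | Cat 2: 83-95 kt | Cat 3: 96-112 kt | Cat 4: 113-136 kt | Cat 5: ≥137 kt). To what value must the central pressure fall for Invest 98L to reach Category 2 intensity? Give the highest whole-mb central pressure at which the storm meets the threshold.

959 mb

Category 2 begins at V = 83 kt.
Required ΔP = (83/5.9)^(1/0.674) = 14.068^1.484 ≈ 50.54 mb.
P_c ≤ 1010 − 50.54 = 959.46, so the highest integer P_c is 959 mb.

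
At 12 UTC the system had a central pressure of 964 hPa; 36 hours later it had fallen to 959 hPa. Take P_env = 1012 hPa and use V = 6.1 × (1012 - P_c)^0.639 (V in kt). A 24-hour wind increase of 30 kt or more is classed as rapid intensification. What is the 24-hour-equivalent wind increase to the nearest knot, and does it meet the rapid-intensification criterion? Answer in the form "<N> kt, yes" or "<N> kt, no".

3 kt, no

V₁: ΔP = 48, V ≈ 6.1 × 48^0.639 ≈ 72.38 kt.
V₂: ΔP = 53, V ≈ 6.1 × 53^0.639 ≈ 77.12 kt.
ΔV over 36 h = 4.74 kt → 24 h equivalent = 4.74 × 24/36 ≈ 3.16 kt.
3 kt < 30 kt ⇒ not rapid intensification.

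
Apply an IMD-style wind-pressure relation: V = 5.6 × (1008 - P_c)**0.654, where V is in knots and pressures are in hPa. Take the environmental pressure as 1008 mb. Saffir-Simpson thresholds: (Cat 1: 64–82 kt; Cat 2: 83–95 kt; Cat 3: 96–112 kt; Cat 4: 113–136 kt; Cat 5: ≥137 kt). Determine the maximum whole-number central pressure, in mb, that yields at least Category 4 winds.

909 mb

Category 4 begins at V = 113 kt.
Required ΔP = (113/5.6)^(1/0.654) = 20.179^1.529 ≈ 98.91 mb.
P_c ≤ 1008 − 98.91 = 909.09, so the highest integer P_c is 909 mb.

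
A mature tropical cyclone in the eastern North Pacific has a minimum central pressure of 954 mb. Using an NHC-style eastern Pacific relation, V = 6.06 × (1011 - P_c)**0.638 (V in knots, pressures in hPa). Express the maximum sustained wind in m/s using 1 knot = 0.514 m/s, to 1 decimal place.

ΔP = 1011 − 954 = 57 mb.
V ≈ 6.06 × 57^0.638 = 6.06 × 13.190 ≈ 79.932 kt.
79.932 × 0.514 ≈ 41.09 m/s → 41.1 m/s.

41.1 m/s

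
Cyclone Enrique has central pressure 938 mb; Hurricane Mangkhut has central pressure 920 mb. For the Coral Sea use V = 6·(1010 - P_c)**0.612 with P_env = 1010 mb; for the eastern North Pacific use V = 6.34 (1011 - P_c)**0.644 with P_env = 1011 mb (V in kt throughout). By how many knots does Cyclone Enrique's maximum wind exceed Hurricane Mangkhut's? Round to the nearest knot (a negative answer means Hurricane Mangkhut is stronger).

-34 kt

Cyclone Enrique: ΔP = 72; V ≈ 6 × 72^0.612 ≈ 82.19 kt.
Hurricane Mangkhut: ΔP = 91; V ≈ 6.34 × 91^0.644 ≈ 115.80 kt.
Difference ≈ 82.19 − 115.80 = -33.61 → -34 kt.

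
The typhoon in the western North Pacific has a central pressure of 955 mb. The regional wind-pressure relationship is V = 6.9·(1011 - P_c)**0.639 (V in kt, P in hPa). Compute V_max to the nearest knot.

ΔP = 1011 − 955 = 56 mb.
56^0.639 ≈ 13.095.
V ≈ 6.9 × 13.095 ≈ 90.4 kt.

90 kt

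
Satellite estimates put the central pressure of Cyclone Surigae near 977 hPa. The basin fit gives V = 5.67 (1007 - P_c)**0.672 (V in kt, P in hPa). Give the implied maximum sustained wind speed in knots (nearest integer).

56 kt

ΔP = 1007 − 977 = 30 hPa.
30^0.672 ≈ 9.832.
V ≈ 5.67 × 9.832 ≈ 55.7 kt.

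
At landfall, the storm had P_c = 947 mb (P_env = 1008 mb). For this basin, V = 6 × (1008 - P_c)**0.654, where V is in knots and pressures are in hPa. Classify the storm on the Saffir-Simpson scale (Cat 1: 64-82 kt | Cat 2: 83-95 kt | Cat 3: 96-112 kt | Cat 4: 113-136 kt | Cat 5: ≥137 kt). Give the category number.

ΔP = 1008 − 947 = 61 mb.
V ≈ 6 × 61^0.654 = 6 × 14.71 ≈ 88 kt.
88 kt falls in the Category 2 band.

2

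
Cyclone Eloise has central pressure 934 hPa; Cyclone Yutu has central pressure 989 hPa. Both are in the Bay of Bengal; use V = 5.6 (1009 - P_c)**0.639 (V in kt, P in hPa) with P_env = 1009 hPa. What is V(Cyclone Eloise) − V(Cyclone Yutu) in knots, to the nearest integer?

Cyclone Eloise: ΔP = 75; V ≈ 5.6 × 75^0.639 ≈ 88.38 kt.
Cyclone Yutu: ΔP = 20; V ≈ 5.6 × 20^0.639 ≈ 37.98 kt.
Difference ≈ 88.38 − 37.98 = 50.40 → 50 kt.

50 kt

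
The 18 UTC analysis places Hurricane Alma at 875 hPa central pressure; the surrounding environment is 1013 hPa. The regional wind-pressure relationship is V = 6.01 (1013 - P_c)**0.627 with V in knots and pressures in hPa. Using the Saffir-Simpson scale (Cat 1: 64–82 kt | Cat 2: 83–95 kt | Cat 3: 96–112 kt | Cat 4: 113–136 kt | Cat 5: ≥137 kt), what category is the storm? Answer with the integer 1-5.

ΔP = 1013 − 875 = 138 hPa.
V ≈ 6.01 × 138^0.627 = 6.01 × 21.96 ≈ 132 kt.
132 kt falls in the Category 4 band.

4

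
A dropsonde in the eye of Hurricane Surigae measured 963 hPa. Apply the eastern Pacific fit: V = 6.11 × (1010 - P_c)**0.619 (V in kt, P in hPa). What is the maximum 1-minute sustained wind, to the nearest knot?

66 kt

ΔP = 1010 − 963 = 47 hPa.
47^0.619 ≈ 10.840.
V ≈ 6.11 × 10.840 ≈ 66.2 kt.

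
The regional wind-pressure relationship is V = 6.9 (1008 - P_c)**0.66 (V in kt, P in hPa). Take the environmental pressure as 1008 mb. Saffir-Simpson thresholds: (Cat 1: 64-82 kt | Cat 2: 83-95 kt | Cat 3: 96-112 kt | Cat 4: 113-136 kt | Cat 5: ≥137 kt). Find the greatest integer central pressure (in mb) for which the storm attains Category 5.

915 mb

Category 5 begins at V = 137 kt.
Required ΔP = (137/6.9)^(1/0.66) = 19.855^1.515 ≈ 92.57 mb.
P_c ≤ 1008 − 92.57 = 915.43, so the highest integer P_c is 915 mb.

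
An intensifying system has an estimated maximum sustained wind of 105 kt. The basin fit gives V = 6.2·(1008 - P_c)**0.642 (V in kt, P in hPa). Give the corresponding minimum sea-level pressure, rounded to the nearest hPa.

ΔP = (V / 6.2)^(1/0.642) = (105/6.2)^1.558.
105/6.2 = 16.935; 16.935^1.558 ≈ 82.04 hPa.
P_c = 1008 − 82.04 = 925.96 ≈ 926 hPa.

926 hPa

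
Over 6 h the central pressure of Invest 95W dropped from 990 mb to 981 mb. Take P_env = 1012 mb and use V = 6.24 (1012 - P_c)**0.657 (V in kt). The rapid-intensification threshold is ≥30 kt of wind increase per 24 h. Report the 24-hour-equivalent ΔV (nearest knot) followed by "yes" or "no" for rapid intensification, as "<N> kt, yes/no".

V₁: ΔP = 22, V ≈ 6.24 × 22^0.657 ≈ 47.55 kt.
V₂: ΔP = 31, V ≈ 6.24 × 31^0.657 ≈ 59.57 kt.
ΔV over 6 h = 12.02 kt → 24 h equivalent = 12.02 × 24/6 ≈ 48.08 kt.
48 kt ≥ 30 kt ⇒ rapid intensification.

48 kt, yes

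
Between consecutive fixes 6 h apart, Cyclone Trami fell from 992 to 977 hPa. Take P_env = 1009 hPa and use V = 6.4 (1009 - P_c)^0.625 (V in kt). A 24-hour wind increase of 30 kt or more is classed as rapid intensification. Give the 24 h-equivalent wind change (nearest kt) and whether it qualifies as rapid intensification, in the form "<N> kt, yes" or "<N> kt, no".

73 kt, yes

V₁: ΔP = 17, V ≈ 6.4 × 17^0.625 ≈ 37.60 kt.
V₂: ΔP = 32, V ≈ 6.4 × 32^0.625 ≈ 55.83 kt.
ΔV over 6 h = 18.23 kt → 24 h equivalent = 18.23 × 24/6 ≈ 72.92 kt.
73 kt ≥ 30 kt ⇒ rapid intensification.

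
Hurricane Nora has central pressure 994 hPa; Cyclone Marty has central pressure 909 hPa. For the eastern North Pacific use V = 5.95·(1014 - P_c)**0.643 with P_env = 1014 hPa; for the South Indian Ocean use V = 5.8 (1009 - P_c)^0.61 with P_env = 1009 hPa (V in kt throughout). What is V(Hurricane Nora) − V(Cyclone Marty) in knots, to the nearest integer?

Hurricane Nora: ΔP = 20; V ≈ 5.95 × 20^0.643 ≈ 40.84 kt.
Cyclone Marty: ΔP = 100; V ≈ 5.8 × 100^0.61 ≈ 96.26 kt.
Difference ≈ 40.84 − 96.26 = -55.42 → -55 kt.

-55 kt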